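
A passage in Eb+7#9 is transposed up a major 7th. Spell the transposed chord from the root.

D, F#, A#, C, E#

Eb up a major 7th → D. New chord: D dominant seventh sharp nine sharp five.
- root: D
- major 3rd: F#
- augmented 5th: A#
- minor 7th: C
- augmented 9th: E#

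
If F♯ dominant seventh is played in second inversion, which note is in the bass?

C♯

F♯ dominant seventh in root position is F♯–A♯–C♯–E.
Second inversion places the fifth in the bass, which is C♯.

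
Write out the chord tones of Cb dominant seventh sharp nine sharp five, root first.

Cb – Eb – G – Bbb – D

Cb dominant seventh sharp nine sharp five is a dominant seventh sharp nine sharp five built on Cb.
Root: Cb
Major 3rd (3rd): Eb
Augmented 5th (5th): G
Minor 7th (7th): Bbb
Augmented 9th (9th): D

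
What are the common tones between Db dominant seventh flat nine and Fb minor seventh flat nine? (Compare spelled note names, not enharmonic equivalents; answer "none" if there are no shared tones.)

Db dominant seventh flat nine: D-flat F A-flat C-flat E-double-flat
Fb minor seventh flat nine: F-flat A-double-flat C-flat E-double-flat G-double-flat
Common to both → C-flat, E-double-flat.

C-flat, E-double-flat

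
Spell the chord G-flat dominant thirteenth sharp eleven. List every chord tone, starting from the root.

G-flat  B-flat  D-flat  F-flat  A-flat  C  E-flat

G-flat dominant thirteenth sharp eleven: dominant thirteenth sharp eleven on G-flat.
- root: G-flat
- major 3rd: B-flat
- perfect 5th: D-flat
- minor 7th: F-flat
- major 9th: A-flat
- augmented 11th: C
- major 13th: E-flat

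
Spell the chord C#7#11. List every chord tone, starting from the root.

C# – E# – G# – B – F##

C#7#11 is a dominant seventh sharp eleven built on C#.
root → C#
3rd (major 3rd) → E#
5th (perfect 5th) → G#
7th (minor 7th) → B
11th (augmented 11th) → F##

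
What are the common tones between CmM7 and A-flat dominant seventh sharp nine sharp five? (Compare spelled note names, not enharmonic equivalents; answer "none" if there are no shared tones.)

C, B

CmM7: C Eb G B
A-flat dominant seventh sharp nine sharp five: Ab C E Gb B
Common to both → C, B.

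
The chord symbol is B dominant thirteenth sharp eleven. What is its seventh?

Root of B dominant thirteenth sharp eleven = B. The 7th is a minor 7th: B up a minor 7th → A.

A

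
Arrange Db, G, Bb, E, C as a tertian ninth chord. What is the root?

Arranged so that each adjacent pair is a third by letter name: C – E – G – Bb – Db.
The bottom of that stack, C, is the root (this is C dominant seventh flat nine).

C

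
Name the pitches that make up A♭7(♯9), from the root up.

Ab, C, Eb, Gb, B

A♭7(♯9): dominant seventh sharp nine on Ab.
- root: Ab
- major 3rd: C
- perfect 5th: Eb
- minor 7th: Gb
- augmented 9th: B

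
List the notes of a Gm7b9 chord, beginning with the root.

G, Bb, D, F, Ab

Root G, quality minor seventh flat nine:
- root: G
- minor 3rd: Bb
- perfect 5th: D
- minor 7th: F
- minor 9th: Ab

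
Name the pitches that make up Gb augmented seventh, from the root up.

G-flat, B-flat, D, F-flat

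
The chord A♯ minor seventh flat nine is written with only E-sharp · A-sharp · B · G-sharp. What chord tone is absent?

A♯ minor seventh flat nine = A-sharp, C-sharp, E-sharp, G-sharp, B. The voicing lacks the 3rd (minor 3rd), C-sharp.

C-sharp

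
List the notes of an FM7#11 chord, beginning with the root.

F – A – C – E – B

FM7#11 is a major seventh sharp eleven built on F.
root → F
3rd (major 3rd) → A
5th (perfect 5th) → C
7th (major 7th) → E
11th (augmented 11th) → B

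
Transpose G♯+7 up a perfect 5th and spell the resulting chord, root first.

D#  F##  A##  C#

G# up a perfect 5th → D#. New chord: D# augmented seventh.
root → D#
3rd (major 3rd) → F##
5th (augmented 5th) → A##
7th (minor 7th) → C#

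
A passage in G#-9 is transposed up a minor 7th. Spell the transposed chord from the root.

F#, A, C#, E, G#

A minor 7th up from G# is F#, so the new chord is F# minor ninth.
root → F#
3rd (minor 3rd) → A
5th (perfect 5th) → C#
7th (minor 7th) → E
9th (major 9th) → G#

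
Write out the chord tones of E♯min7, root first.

E♯min7: minor seventh on E#.
- root: E#
- minor 3rd: G#
- perfect 5th: B#
- minor 7th: D#

E# – G# – B# – D#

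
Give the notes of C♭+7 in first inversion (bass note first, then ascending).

Eb, G, Bbb, Cb

C♭+7 = Cb–Eb–G–Bbb; first inversion → third (Eb) lowest.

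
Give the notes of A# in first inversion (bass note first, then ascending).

A# = A#–C##–E#; first inversion → third (C##) lowest.

C## E# A#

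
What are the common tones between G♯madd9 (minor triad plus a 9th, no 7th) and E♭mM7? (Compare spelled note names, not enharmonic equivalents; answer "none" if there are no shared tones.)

G♯madd9 = G#, B, D#, A#.
E♭mM7 = Eb, Gb, Bb, D.
Shared: none.

none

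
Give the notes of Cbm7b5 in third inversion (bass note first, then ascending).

In root position, Cbm7b5 is Cb–Ebb–Gbb–Bbb.
Third inversion puts the seventh (Bbb) in the bass.

Bbb – Cb – Ebb – Gbb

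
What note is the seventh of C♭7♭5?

Bbb

Root of C♭7♭5 = Cb. The 7th is a minor 7th: Cb up a minor 7th → Bbb.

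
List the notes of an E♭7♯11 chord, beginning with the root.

E♭, G, B♭, D♭, A

E♭7♯11: dominant seventh sharp eleven on E♭.
Root: E♭
Major 3rd (3rd): G
Perfect 5th (5th): B♭
Minor 7th (7th): D♭
Augmented 11th (11th): A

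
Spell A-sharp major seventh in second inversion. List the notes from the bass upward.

In root position, A-sharp major seventh is A-sharp–C-double-sharp–E-sharp–G-double-sharp.
Second inversion puts the fifth (E-sharp) in the bass.

E-sharp, G-double-sharp, A-sharp, C-double-sharp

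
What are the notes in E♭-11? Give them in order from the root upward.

E♭-11: minor eleventh on E♭.
Root: E♭
Minor 3rd (3rd): G♭
Perfect 5th (5th): B♭
Minor 7th (7th): D♭
Major 9th (9th): F
Perfect 11th (11th): A♭

E♭, G♭, B♭, D♭, F, A♭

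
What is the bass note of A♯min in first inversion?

C♯

A♯min in root position is A♯–C♯–E♯.
First inversion places the third in the bass, which is C♯.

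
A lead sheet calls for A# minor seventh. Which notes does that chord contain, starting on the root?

A-sharp  C-sharp  E-sharp  G-sharp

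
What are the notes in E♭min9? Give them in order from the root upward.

E♭, G♭, B♭, D♭, F

E♭min9 is a minor ninth built on E♭.
E♭ — root
G♭ — minor 3rd
B♭ — perfect 5th
D♭ — minor 7th
F — major 9th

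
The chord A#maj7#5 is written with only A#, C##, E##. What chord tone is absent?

G##

A#maj7#5 = A#, C##, E##, G##. The voicing lacks the 7th (major 7th), G##.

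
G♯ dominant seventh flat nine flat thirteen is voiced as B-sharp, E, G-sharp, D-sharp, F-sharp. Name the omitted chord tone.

G♯ dominant seventh flat nine flat thirteen = G-sharp, B-sharp, D-sharp, F-sharp, A, E. The voicing lacks the 9th (minor 9th), A.

A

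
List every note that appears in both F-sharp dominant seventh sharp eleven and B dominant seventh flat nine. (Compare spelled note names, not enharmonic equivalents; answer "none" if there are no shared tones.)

F-sharp dominant seventh sharp eleven = F♯, A♯, C♯, E, B♯.
B dominant seventh flat nine = B, D♯, F♯, A, C.
Shared: F♯.

F♯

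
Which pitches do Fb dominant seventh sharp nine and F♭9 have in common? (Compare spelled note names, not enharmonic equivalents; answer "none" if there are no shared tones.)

Fb dominant seventh sharp nine = Fb, Ab, Cb, Ebb, G.
F♭9 = Fb, Ab, Cb, Ebb, Gb.
Shared: Fb, Ab, Cb, Ebb.

Fb, Ab, Cb, Ebb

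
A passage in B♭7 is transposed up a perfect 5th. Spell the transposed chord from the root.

F, A, C, Eb

A perfect 5th up from Bb is F, so the new chord is F dominant seventh.
- root: F
- major 3rd: A
- perfect 5th: C
- minor 7th: Eb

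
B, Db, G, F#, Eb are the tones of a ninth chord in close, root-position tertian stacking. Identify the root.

Arranged so that each adjacent pair is a third by letter name: Eb – G – B – Db – F#.
The bottom of that stack, Eb, is the root (this is Eb dominant seventh sharp nine sharp five).

Eb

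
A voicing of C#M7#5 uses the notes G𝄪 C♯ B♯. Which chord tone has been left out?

E♯

C#M7#5 = C♯, E♯, G𝄪, B♯. The voicing lacks the 3rd (major 3rd), E♯.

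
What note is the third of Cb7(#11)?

Eb

Cb7(#11) is built on Cb; its 3rd is a major 3rd above the root.
A third above C uses the letter E, and the major 3rd above Cb is Eb.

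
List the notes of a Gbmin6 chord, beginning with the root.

G♭, B𝄫, D♭, E♭

Gbmin6 is a minor sixth built on G♭.
Root: G♭
Minor 3rd (3rd): B𝄫
Perfect 5th (5th): D♭
Major 6th (6th): E♭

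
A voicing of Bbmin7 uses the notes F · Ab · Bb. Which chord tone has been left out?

Bbmin7 = Bb, Db, F, Ab. The voicing lacks the 3rd (minor 3rd), Db.

Db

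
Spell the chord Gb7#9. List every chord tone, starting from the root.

Gb7#9 is a dominant seventh sharp nine built on Gb.
root → Gb
3rd (major 3rd) → Bb
5th (perfect 5th) → Db
7th (minor 7th) → Fb
9th (augmented 9th) → A

Gb Bb Db Fb A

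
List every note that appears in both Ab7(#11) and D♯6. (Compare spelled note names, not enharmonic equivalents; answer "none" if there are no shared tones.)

Ab7(#11): Ab C Eb Gb D
D♯6: D# F## A# B#
Common to both → none.

none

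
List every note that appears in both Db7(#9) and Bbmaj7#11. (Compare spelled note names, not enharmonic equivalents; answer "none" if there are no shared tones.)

F E

Db7(#9): Db F Ab Cb E
Bbmaj7#11: Bb D F A E
Common to both → F, E.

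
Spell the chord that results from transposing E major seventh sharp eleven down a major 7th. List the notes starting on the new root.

F, A, C, E, B

Transposed root: E → F (major 7th down). So we spell F major seventh sharp eleven:
F — root
A — major 3rd
C — perfect 5th
E — major 7th
B — augmented 11th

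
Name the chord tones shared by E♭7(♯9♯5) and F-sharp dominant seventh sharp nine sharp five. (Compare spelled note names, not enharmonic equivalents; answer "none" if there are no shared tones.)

E♭7(♯9♯5) = Eb, G, B, Db, F#.
F-sharp dominant seventh sharp nine sharp five = F#, A#, C##, E, G##.
Shared: F#.

F#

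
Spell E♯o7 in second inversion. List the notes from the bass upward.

B D E# G#

In root position, E♯o7 is E#–G#–B–D.
Second inversion puts the fifth (B) in the bass.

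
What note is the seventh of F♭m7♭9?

F♭m7♭9 is built on Fb; its 7th is a minor 7th above the root.
A seventh above F uses the letter E, and the minor 7th above Fb is Ebb.

Ebb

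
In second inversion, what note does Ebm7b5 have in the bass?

B𝄫

Ebm7b5 in root position is E♭–G♭–B𝄫–D♭.
Second inversion places the fifth in the bass, which is B𝄫.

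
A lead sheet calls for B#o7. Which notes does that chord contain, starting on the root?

B#o7 is a diminished seventh built on B#.
B# — root
D# — minor 3rd
F# — diminished 5th
A — diminished 7th

B# D# F# A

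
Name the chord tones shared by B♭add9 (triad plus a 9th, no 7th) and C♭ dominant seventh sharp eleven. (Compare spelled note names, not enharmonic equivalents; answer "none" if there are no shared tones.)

F

B♭add9: Bb D F C
C♭ dominant seventh sharp eleven: Cb Eb Gb Bbb F
Common to both → F.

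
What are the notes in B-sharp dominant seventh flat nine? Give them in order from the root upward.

Root B#, quality dominant seventh flat nine:
B# — root
D## — major 3rd
F## — perfect 5th
A# — minor 7th
C# — minor 9th

B# D## F## A# C#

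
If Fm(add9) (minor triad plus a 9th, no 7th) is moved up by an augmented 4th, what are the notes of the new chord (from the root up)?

F up an augmented 4th → B. New chord: B minor added-ninth.
root → B
3rd (minor 3rd) → D
5th (perfect 5th) → F#
9th (major 9th) → C#

B, D, F#, C#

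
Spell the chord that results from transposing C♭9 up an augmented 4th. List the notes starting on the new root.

F – A – C – Eb – G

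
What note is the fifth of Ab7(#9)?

Ab7(#9) is built on Ab; its 5th is a perfect 5th above the root.
A fifth above A uses the letter E, and the perfect 5th above Ab is Eb.

Eb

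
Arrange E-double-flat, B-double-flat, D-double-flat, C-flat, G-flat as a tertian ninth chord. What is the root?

C-flat

Arranged so that each adjacent pair is a third by letter name: C-flat – E-double-flat – G-flat – B-double-flat – D-double-flat.
The bottom of that stack, C-flat, is the root (this is C-flat minor seventh flat nine).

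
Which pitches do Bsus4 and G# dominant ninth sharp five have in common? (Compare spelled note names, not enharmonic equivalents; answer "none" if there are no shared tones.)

F#

Bsus4 = B, E, F#.
G# dominant ninth sharp five = G#, B#, D##, F#, A#.
Shared: F#.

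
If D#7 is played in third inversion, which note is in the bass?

D#7 = D♯–F𝄪–A♯–C♯. Third inversion → seventh in the bass = C♯.

C♯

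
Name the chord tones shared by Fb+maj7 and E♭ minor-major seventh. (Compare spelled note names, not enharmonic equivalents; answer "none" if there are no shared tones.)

E♭

Fb+maj7 = F♭, A♭, C, E♭.
E♭ minor-major seventh = E♭, G♭, B♭, D.
Shared: E♭.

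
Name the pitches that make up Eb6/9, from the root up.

Eb G Bb C F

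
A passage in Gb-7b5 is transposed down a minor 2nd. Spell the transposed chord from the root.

Transposed root: G♭ → F (minor 2nd down). So we spell F half-diminished seventh:
- root: F
- minor 3rd: A♭
- diminished 5th: C♭
- minor 7th: E♭

F, A♭, C♭, E♭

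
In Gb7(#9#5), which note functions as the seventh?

Root of Gb7(#9#5) = Gb. The 7th is a minor 7th: Gb up a minor 7th → Fb.

Fb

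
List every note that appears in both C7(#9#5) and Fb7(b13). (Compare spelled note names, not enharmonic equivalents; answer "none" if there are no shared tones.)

none

C7(#9#5): C E G# Bb D#
Fb7(b13): Fb Ab Cb Ebb Dbb
Common to both → none.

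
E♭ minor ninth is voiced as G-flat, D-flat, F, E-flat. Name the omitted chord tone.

E♭ minor ninth = E-flat, G-flat, B-flat, D-flat, F. The voicing lacks the 5th (perfect 5th), B-flat.

B-flat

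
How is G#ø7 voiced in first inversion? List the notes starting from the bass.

G#ø7 = G#–B–D–F#; first inversion → third (B) lowest.

B, D, F#, G#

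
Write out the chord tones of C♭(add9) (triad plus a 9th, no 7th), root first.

Cb – Eb – Gb – Db

Root Cb, quality added-ninth:
root → Cb
3rd (major 3rd) → Eb
5th (perfect 5th) → Gb
9th (major 9th) → Db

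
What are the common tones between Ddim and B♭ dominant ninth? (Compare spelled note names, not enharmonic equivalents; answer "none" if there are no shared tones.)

D – F – A♭

Ddim: D F A♭
B♭ dominant ninth: B♭ D F A♭ C
Common to both → D, F, A♭.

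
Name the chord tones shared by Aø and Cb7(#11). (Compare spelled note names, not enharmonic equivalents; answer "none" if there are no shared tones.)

Aø = A, C, Eb, G.
Cb7(#11) = Cb, Eb, Gb, Bbb, F.
Shared: Eb.

Eb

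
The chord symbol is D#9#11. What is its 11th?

G##

D#9#11 is built on D#; its 11th is an augmented 11th above the root.
A fourth above D uses the letter G, and the augmented 11th above D# is G##.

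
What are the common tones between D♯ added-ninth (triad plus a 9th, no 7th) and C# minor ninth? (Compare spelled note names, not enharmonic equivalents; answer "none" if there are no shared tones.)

D♯ added-ninth: D-sharp F-double-sharp A-sharp E-sharp
C# minor ninth: C-sharp E G-sharp B D-sharp
Common to both → D-sharp.

D-sharp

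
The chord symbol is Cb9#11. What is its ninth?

Cb9#11 is built on Cb; its 9th is a major 9th above the root.
A second above C uses the letter D, and the major 9th above Cb is Db.

Db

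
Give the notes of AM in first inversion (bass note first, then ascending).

AM = A–C♯–E; first inversion → third (C♯) lowest.

C♯, E, A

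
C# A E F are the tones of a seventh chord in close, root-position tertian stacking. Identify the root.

F

Stacking in thirds gives F – A – C# – E, so F is the root — F augmented major seventh.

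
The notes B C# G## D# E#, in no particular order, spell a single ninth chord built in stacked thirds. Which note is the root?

Arranged so that each adjacent pair is a third by letter name: C# – E# – G## – B – D#.
The bottom of that stack, C#, is the root (this is C# dominant ninth sharp five).

C#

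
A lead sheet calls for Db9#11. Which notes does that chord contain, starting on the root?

Root Db, quality dominant ninth sharp eleven:
root → Db
3rd (major 3rd) → F
5th (perfect 5th) → Ab
7th (minor 7th) → Cb
9th (major 9th) → Eb
11th (augmented 11th) → G

Db – F – Ab – Cb – Eb – G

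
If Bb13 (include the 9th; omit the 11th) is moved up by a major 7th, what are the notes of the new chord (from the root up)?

A – C# – E – G – B – F#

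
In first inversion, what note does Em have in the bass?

G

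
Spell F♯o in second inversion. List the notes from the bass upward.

C F# A

F♯o = F#–A–C; second inversion → fifth (C) lowest.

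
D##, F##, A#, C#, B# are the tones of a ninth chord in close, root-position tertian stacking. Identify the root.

Arranged so that each adjacent pair is a third by letter name: B# – D## – F## – A# – C#.
The bottom of that stack, B#, is the root (this is B# dominant seventh flat nine).

B#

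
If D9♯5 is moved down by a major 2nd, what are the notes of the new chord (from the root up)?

A major 2nd down from D is C, so the new chord is C dominant ninth sharp five.
- root: C
- major 3rd: E
- augmented 5th: G#
- minor 7th: Bb
- major 9th: D

C – E – G# – Bb – D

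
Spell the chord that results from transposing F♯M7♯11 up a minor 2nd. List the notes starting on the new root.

G  B  D  F♯  C♯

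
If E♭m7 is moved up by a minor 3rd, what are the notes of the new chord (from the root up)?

Transposed root: E♭ → G♭ (minor 3rd up). So we spell G♭ minor seventh:
Root: G♭
Minor 3rd (3rd): B𝄫
Perfect 5th (5th): D♭
Minor 7th (7th): F♭

G♭, B𝄫, D♭, F♭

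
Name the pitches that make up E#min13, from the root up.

E# – G# – B# – D# – F## – A# – C##

Root E#, quality minor thirteenth:
E# — root
G# — minor 3rd
B# — perfect 5th
D# — minor 7th
F## — major 9th
A# — perfect 11th
C## — major 13th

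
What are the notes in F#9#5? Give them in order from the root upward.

F#9#5 is a dominant ninth sharp five built on F#.
F# — root
A# — major 3rd
C## — augmented 5th
E — minor 7th
G# — major 9th

F# – A# – C## – E – G#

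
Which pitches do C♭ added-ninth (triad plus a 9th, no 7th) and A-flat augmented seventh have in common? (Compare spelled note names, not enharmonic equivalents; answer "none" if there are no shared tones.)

C♭ added-ninth: C-flat E-flat G-flat D-flat
A-flat augmented seventh: A-flat C E G-flat
Common to both → G-flat.

G-flat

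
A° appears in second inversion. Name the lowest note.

A° in root position is A–C–Eb.
Second inversion places the fifth in the bass, which is Eb.

Eb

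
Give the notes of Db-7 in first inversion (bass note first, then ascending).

F♭  A♭  C♭  D♭

In root position, Db-7 is D♭–F♭–A♭–C♭.
First inversion puts the third (F♭) in the bass.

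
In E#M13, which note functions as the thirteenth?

C##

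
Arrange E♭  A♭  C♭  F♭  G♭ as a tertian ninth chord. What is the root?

Stacking in thirds gives F♭ – A♭ – C♭ – E♭ – G♭, so F♭ is the root — F♭ major ninth.

F♭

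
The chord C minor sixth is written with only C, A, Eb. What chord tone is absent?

G

The full C minor sixth chord is C, Eb, G, A.
Comparing with the voicing, the perfect 5th (5th) — G — is absent.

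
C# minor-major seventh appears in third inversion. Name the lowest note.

B♯

C# minor-major seventh = C♯–E–G♯–B♯. Third inversion → seventh in the bass = B♯.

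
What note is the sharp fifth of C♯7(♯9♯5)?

G##

C♯7(♯9♯5) is built on C#; its 5th is an augmented 5th above the root.
A fifth above C uses the letter G, and the augmented 5th above C# is G##.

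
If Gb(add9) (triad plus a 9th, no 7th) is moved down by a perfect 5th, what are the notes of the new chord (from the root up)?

Transposed root: Gb → Cb (perfect 5th down). So we spell Cb added-ninth:
root → Cb
3rd (major 3rd) → Eb
5th (perfect 5th) → Gb
9th (major 9th) → Db

Cb, Eb, Gb, Db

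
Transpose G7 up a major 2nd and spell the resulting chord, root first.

A, C#, E, G

A major 2nd up from G is A, so the new chord is A dominant seventh.
- root: A
- major 3rd: C#
- perfect 5th: E
- minor 7th: G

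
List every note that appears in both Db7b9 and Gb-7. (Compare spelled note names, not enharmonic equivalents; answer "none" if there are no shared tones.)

Db7b9: Db F Ab Cb Ebb
Gb-7: Gb Bbb Db Fb
Common to both → Db.

Db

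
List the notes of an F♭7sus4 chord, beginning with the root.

F♭7sus4 is a dominant seventh suspended fourth built on F♭.
- root: F♭
- perfect 4th: B𝄫
- perfect 5th: C♭
- minor 7th: E𝄫

F♭ B𝄫 C♭ E𝄫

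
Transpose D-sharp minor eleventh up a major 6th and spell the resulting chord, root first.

A major 6th up from D♯ is B♯, so the new chord is B♯ minor eleventh.
B♯ — root
D♯ — minor 3rd
F𝄪 — perfect 5th
A♯ — minor 7th
C𝄪 — major 9th
E♯ — perfect 11th

B♯ – D♯ – F𝄪 – A♯ – C𝄪 – E♯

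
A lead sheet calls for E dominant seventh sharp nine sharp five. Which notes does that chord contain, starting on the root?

E, G#, B#, D, F##

E dominant seventh sharp nine sharp five is a dominant seventh sharp nine sharp five built on E.
root → E
3rd (major 3rd) → G#
5th (augmented 5th) → B#
7th (minor 7th) → D
9th (augmented 9th) → F##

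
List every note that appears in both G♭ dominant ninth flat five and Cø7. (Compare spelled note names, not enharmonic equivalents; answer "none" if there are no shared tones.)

G♭ dominant ninth flat five = Gb, Bb, Dbb, Fb, Ab.
Cø7 = C, Eb, Gb, Bb.
Shared: Gb, Bb.

Gb, Bb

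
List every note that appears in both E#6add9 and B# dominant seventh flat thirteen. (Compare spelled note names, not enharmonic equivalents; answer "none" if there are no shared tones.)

E#6add9: E# G## B# C## F##
B# dominant seventh flat thirteen: B# D## F## A# G#
Common to both → B#, F##.

B#, F##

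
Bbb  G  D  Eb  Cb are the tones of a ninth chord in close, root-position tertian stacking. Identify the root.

Cb

Arranged so that each adjacent pair is a third by letter name: Cb – Eb – G – Bbb – D.
The bottom of that stack, Cb, is the root (this is Cb dominant seventh sharp nine sharp five).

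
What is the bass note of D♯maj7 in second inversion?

D♯maj7 in root position is D#–F##–A#–C##.
Second inversion places the fifth in the bass, which is A#.

A#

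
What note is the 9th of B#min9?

B#min9 is built on B#; its 9th is a major 9th above the root.
A second above B uses the letter C, and the major 9th above B# is C##.

C##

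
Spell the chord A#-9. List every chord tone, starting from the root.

A#-9 is a minor ninth built on A#.
root → A#
3rd (minor 3rd) → C#
5th (perfect 5th) → E#
7th (minor 7th) → G#
9th (major 9th) → B#

A#  C#  E#  G#  B#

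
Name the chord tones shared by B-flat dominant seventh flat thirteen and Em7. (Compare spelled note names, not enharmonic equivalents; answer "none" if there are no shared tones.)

B-flat dominant seventh flat thirteen: B♭ D F A♭ G♭
Em7: E G B D
Common to both → D.

D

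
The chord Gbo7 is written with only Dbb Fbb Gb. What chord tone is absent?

The full Gbo7 chord is Gb, Bbb, Dbb, Fbb.
Comparing with the voicing, the minor 3rd (3rd) — Bbb — is absent.

Bbb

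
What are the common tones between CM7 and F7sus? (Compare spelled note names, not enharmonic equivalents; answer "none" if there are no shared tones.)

CM7 = C, E, G, B.
F7sus = F, Bb, C, Eb.
Shared: C.

C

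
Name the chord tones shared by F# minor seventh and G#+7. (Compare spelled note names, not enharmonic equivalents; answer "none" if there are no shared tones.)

F#

F# minor seventh: F# A C# E
G#+7: G# B# D## F#
Common to both → F#.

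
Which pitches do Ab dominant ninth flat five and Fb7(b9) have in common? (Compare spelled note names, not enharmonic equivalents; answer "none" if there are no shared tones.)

Ab dominant ninth flat five: A♭ C E𝄫 G♭ B♭
Fb7(b9): F♭ A♭ C♭ E𝄫 G𝄫
Common to both → A♭, E𝄫.

A♭ – E𝄫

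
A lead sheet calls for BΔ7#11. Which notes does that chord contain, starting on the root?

Root B, quality major seventh sharp eleven:
- root: B
- major 3rd: D#
- perfect 5th: F#
- major 7th: A#
- augmented 11th: E#

B, D#, F#, A#, E#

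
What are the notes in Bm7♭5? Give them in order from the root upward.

B – D – F – A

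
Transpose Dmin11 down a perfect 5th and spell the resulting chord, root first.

G – Bb – D – F – A – C

Transposed root: D → G (perfect 5th down). So we spell G minor eleventh:
- root: G
- minor 3rd: Bb
- perfect 5th: D
- minor 7th: F
- major 9th: A
- perfect 11th: C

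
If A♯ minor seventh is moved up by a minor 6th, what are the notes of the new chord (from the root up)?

A minor 6th up from A# is F#, so the new chord is F# minor seventh.
root → F#
3rd (minor 3rd) → A
5th (perfect 5th) → C#
7th (minor 7th) → E

F#, A, C#, E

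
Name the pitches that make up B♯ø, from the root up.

B#, D#, F#, A#

B♯ø: half-diminished seventh on B#.
B# — root
D# — minor 3rd
F# — diminished 5th
A# — minor 7th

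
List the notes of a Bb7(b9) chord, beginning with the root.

Bb  D  F  Ab  Cb

Bb7(b9): dominant seventh flat nine on Bb.
Root: Bb
Major 3rd (3rd): D
Perfect 5th (5th): F
Minor 7th (7th): Ab
Minor 9th (9th): Cb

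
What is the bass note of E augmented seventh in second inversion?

B♯

E augmented seventh = E–G♯–B♯–D. Second inversion → fifth in the bass = B♯.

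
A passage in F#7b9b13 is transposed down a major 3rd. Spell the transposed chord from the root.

Transposed root: F# → D (major 3rd down). So we spell D dominant seventh flat nine flat thirteen:
D — root
F# — major 3rd
A — perfect 5th
C — minor 7th
Eb — minor 9th
Bb — minor 13th

D – F# – A – C – Eb – Bb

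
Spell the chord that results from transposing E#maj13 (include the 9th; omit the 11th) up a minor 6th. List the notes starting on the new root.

C#, E#, G#, B#, D#, A#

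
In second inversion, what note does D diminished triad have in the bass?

D diminished triad in root position is D–F–Ab.
Second inversion places the fifth in the bass, which is Ab.

Ab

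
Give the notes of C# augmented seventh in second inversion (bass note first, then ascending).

C# augmented seventh = C#–E#–G##–B; second inversion → fifth (G##) lowest.

G## – B – C# – E#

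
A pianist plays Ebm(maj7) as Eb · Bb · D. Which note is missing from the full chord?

Gb

The full Ebm(maj7) chord is Eb, Gb, Bb, D.
Comparing with the voicing, the minor 3rd (3rd) — Gb — is absent.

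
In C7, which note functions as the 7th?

Bb

C7 is built on C; its 7th is a minor 7th above the root.
A seventh above C uses the letter B, and the minor 7th above C is Bb.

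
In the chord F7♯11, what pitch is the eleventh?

Root of F7♯11 = F. The 11th is an augmented 11th: F up an augmented 11th → B.

B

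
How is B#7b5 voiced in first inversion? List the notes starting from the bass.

In root position, B#7b5 is B#–D##–F#–A#.
First inversion puts the third (D##) in the bass.

D##, F#, A#, B#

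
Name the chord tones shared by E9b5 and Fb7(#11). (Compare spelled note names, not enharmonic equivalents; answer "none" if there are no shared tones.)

Bb

E9b5 = E, G#, Bb, D, F#.
Fb7(#11) = Fb, Ab, Cb, Ebb, Bb.
Shared: Bb.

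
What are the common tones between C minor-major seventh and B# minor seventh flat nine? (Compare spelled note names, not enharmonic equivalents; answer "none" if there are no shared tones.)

C minor-major seventh = C, E-flat, G, B.
B# minor seventh flat nine = B-sharp, D-sharp, F-double-sharp, A-sharp, C-sharp.
Shared: none.

none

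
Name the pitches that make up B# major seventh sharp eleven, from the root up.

B-sharp – D-double-sharp – F-double-sharp – A-double-sharp – E-double-sharp

B# major seventh sharp eleven: major seventh sharp eleven on B-sharp.
B-sharp — root
D-double-sharp — major 3rd
F-double-sharp — perfect 5th
A-double-sharp — major 7th
E-double-sharp — augmented 11th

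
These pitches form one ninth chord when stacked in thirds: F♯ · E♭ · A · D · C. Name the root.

D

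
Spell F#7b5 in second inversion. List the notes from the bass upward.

C  E  F#  A#

In root position, F#7b5 is F#–A#–C–E.
Second inversion puts the fifth (C) in the bass.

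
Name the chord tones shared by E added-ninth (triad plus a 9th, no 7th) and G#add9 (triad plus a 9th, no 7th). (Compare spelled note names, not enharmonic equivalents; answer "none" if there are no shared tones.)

E added-ninth: E G# B F#
G#add9: G# B# D# A#
Common to both → G#.

G#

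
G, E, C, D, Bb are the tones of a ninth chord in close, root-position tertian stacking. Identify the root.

C

Stacking in thirds gives C – E – G – Bb – D, so C is the root — C dominant ninth.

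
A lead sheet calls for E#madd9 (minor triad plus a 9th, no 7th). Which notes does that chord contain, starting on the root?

E# – G# – B# – F##

E#madd9 is a minor added-ninth built on E#.
E# — root
G# — minor 3rd
B# — perfect 5th
F## — major 9th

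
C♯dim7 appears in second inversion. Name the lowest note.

G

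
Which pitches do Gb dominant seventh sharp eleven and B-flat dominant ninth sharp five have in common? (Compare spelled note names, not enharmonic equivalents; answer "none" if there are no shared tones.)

Gb dominant seventh sharp eleven: G-flat B-flat D-flat F-flat C
B-flat dominant ninth sharp five: B-flat D F-sharp A-flat C
Common to both → B-flat, C.

B-flat  C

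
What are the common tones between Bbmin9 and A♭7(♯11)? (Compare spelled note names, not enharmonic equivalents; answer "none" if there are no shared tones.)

Ab C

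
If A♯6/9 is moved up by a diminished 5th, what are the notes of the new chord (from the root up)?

Transposed root: A# → E (diminished 5th up). So we spell E six-nine:
Root: E
Major 3rd (3rd): G#
Perfect 5th (5th): B
Major 6th (6th): C#
Major 9th (9th): F#

E, G#, B, C#, F#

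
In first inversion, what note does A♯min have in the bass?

C♯

A♯min in root position is A♯–C♯–E♯.
First inversion places the third in the bass, which is C♯.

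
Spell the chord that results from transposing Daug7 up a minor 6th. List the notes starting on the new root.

B♭ – D – F♯ – A♭

A minor 6th up from D is B♭, so the new chord is B♭ augmented seventh.
- root: B♭
- major 3rd: D
- augmented 5th: F♯
- minor 7th: A♭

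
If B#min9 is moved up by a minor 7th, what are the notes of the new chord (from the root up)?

Transposed root: B# → A# (minor 7th up). So we spell A# minor ninth:
A# — root
C# — minor 3rd
E# — perfect 5th
G# — minor 7th
B# — major 9th

A# C# E# G# B#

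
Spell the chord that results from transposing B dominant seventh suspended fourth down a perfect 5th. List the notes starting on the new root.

E A B D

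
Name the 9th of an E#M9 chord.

F##

Root of E#M9 = E#. The 9th is a major 9th: E# up a major 9th → F##.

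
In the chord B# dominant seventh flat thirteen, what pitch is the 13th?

G#

Root of B# dominant seventh flat thirteen = B#. The 13th is a minor 13th: B# up a minor 13th → G#.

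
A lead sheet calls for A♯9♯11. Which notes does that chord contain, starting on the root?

A#, C##, E#, G#, B#, D##

Root A#, quality dominant ninth sharp eleven:
A# — root
C## — major 3rd
E# — perfect 5th
G# — minor 7th
B# — major 9th
D## — augmented 11th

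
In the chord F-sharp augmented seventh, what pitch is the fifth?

C##

F-sharp augmented seventh is built on F#; its 5th is an augmented 5th above the root.
A fifth above F uses the letter C, and the augmented 5th above F# is C##.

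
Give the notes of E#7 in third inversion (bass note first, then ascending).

D♯, E♯, G𝄪, B♯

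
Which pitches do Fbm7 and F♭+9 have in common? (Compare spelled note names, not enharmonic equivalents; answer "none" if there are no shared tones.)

F♭, E𝄫

Fbm7 = F♭, A𝄫, C♭, E𝄫.
F♭+9 = F♭, A♭, C, E𝄫, G♭.
Shared: F♭, E𝄫.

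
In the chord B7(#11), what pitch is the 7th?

A

B7(#11) is built on B; its 7th is a minor 7th above the root.
A seventh above B uses the letter A, and the minor 7th above B is A.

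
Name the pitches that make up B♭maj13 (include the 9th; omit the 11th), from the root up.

B♭, D, F, A, C, G

Root B♭, quality major thirteenth:
B♭ — root
D — major 3rd
F — perfect 5th
A — major 7th
C — major 9th
G — major 13th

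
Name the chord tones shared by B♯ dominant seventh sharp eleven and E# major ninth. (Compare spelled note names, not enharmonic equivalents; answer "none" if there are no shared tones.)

B♯ dominant seventh sharp eleven = B-sharp, D-double-sharp, F-double-sharp, A-sharp, E-double-sharp.
E# major ninth = E-sharp, G-double-sharp, B-sharp, D-double-sharp, F-double-sharp.
Shared: B-sharp, D-double-sharp, F-double-sharp.

B-sharp, D-double-sharp, F-double-sharp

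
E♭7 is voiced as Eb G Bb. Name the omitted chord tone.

Db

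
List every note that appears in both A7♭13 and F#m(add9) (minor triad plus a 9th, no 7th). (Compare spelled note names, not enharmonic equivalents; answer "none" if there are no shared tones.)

A – C#

A7♭13: A C# E G F
F#m(add9): F# A C# G#
Common to both → A, C#.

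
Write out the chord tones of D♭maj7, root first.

Db, F, Ab, C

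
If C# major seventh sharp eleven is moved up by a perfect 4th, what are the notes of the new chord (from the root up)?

A perfect 4th up from C-sharp is F-sharp, so the new chord is F-sharp major seventh sharp eleven.
Root: F-sharp
Major 3rd (3rd): A-sharp
Perfect 5th (5th): C-sharp
Major 7th (7th): E-sharp
Augmented 11th (11th): B-sharp

F-sharp – A-sharp – C-sharp – E-sharp – B-sharp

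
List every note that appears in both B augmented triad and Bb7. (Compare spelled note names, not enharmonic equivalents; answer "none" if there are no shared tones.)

B augmented triad = B, D#, F##.
Bb7 = Bb, D, F, Ab.
Shared: none.

none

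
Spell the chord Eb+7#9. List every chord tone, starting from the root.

Eb  G  B  Db  F#

Eb+7#9: dominant seventh sharp nine sharp five on Eb.
- root: Eb
- major 3rd: G
- augmented 5th: B
- minor 7th: Db
- augmented 9th: F#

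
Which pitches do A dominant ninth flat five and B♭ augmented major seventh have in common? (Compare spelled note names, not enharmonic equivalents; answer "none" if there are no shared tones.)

A

A dominant ninth flat five: A C-sharp E-flat G B
B♭ augmented major seventh: B-flat D F-sharp A
Common to both → A.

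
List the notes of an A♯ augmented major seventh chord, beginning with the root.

A-sharp, C-double-sharp, E-double-sharp, G-double-sharp

A♯ augmented major seventh: augmented major seventh on A-sharp.
Root: A-sharp
Major 3rd (3rd): C-double-sharp
Augmented 5th (5th): E-double-sharp
Major 7th (7th): G-double-sharp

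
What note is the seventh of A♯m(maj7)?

G##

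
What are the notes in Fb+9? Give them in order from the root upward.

Fb, Ab, C, Ebb, Gb

Fb+9: dominant ninth sharp five on Fb.
root → Fb
3rd (major 3rd) → Ab
5th (augmented 5th) → C
7th (minor 7th) → Ebb
9th (major 9th) → Gb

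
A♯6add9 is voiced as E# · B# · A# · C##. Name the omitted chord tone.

F##

A♯6add9 = A#, C##, E#, F##, B#. The voicing lacks the 6th (major 6th), F##.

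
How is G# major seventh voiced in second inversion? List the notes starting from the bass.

In root position, G# major seventh is G#–B#–D#–F##.
Second inversion puts the fifth (D#) in the bass.

D#, F##, G#, B#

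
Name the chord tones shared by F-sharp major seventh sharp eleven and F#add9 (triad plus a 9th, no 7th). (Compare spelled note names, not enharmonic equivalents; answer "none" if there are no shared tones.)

F-sharp major seventh sharp eleven = F#, A#, C#, E#, B#.
F#add9 = F#, A#, C#, G#.
Shared: F#, A#, C#.

F#, A#, C#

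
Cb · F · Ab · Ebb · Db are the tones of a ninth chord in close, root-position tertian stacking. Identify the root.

Db

Arranged so that each adjacent pair is a third by letter name: Db – F – Ab – Cb – Ebb.
The bottom of that stack, Db, is the root (this is Db dominant seventh flat nine).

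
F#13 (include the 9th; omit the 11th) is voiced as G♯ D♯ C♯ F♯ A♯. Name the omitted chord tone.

E

F#13 = F♯, A♯, C♯, E, G♯, D♯. The voicing lacks the 7th (minor 7th), E.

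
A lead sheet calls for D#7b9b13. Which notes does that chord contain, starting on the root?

D♯, F𝄪, A♯, C♯, E, B

D#7b9b13: dominant seventh flat nine flat thirteen on D♯.
Root: D♯
Major 3rd (3rd): F𝄪
Perfect 5th (5th): A♯
Minor 7th (7th): C♯
Minor 9th (9th): E
Minor 13th (13th): B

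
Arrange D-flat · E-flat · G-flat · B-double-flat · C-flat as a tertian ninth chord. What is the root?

Arranged so that each adjacent pair is a third by letter name: C-flat – E-flat – G-flat – B-double-flat – D-flat.
The bottom of that stack, C-flat, is the root (this is C-flat dominant ninth).

C-flat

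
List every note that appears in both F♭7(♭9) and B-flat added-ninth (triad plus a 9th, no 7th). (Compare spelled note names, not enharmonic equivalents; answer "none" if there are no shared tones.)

none

F♭7(♭9) = F♭, A♭, C♭, E𝄫, G𝄫.
B-flat added-ninth = B♭, D, F, C.
Shared: none.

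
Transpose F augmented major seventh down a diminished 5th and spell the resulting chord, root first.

F down a diminished 5th → B. New chord: B augmented major seventh.
root → B
3rd (major 3rd) → D♯
5th (augmented 5th) → F𝄪
7th (major 7th) → A♯

B D♯ F𝄪 A♯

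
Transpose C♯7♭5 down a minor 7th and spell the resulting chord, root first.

D♯ – F𝄪 – A – C♯

C♯ down a minor 7th → D♯. New chord: D♯ dominant seventh flat five.
root → D♯
3rd (major 3rd) → F𝄪
5th (diminished 5th) → A
7th (minor 7th) → C♯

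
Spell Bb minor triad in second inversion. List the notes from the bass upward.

F – B♭ – D♭

Bb minor triad = B♭–D♭–F; second inversion → fifth (F) lowest.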